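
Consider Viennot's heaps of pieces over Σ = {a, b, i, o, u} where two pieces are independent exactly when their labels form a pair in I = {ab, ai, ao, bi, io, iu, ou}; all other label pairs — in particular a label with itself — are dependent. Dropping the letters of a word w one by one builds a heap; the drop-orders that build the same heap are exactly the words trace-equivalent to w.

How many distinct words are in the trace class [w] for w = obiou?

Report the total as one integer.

0(o) covers ∅
1(b) covers 0:o
2(i) covers ∅
3(o) covers 1:b
4(u) covers 1:b
floor of heap: 0:o, 2:i
completions by unplaced set U, small U first (add the entries for U minus each lowest piece of U):
  |U|=1: {2}:1  {3}:1  {4}:1
  |U|=2: {2,3}:2  {2,4}:2  {3,4}:2
  |U|=3: {1,3,4}:2  {2,3,4}:6
  start at 0(o): 8
  start at 2(i): 2
sum over floor = 10

10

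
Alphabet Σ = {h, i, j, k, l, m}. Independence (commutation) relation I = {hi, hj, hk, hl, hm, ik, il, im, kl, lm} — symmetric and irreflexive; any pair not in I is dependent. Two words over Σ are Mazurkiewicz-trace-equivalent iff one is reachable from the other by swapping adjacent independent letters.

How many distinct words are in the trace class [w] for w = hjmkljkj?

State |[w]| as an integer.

24

piece 0:h — minimal
piece 1:j — minimal
piece 2:m rests on {1:j}
piece 3:k rests on {2:m}
piece 4:l rests on {1:j}
piece 5:j rests on {3:k, 4:l}
piece 6:k rests on {5:j}
piece 7:j rests on {6:k}
minimal pieces: {0:h, 1:j}
ways to finish when only these pieces remain (= sum over removing one remaining piece with nothing left below it):
  1 left: {0}→1  {7}→1
  2 left: {0,7}→2  {6,7}→1
  3 left: {0,6,7}→3  {5,6,7}→1
  4 left: {0,5,6,7}→4  {3,5,6,7}→1  {4,5,6,7}→1
  5 left: {0,3,5,6,7}→5  {0,4,5,6,7}→5  {2,3,5,6,7}→1  {3,4,5,6,7}→2
  6 left: {0,2,3,5,6,7}→6  {0,3,4,5,6,7}→12  {2,3,4,5,6,7}→3
  placing 0:h first → 3 extensions
  placing 1:j first → 21 extensions
total linear extensions = 24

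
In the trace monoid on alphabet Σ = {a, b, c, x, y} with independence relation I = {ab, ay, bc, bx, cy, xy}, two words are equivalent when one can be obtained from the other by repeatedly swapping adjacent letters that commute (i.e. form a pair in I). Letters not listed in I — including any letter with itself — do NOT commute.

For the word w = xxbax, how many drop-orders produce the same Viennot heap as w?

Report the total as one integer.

piece 0:x — minimal
piece 1:x rests on {0:x}
piece 2:b — minimal
piece 3:a rests on {1:x}
piece 4:x rests on {3:a}
minimal pieces: {0:x, 2:b}
ways to finish when only these pieces remain (= sum over removing one remaining piece with nothing left below it):
  1 left: {2}→1  {4}→1
  2 left: {2,4}→2  {3,4}→1
  3 left: {1,3,4}→1  {2,3,4}→3
  placing 0:x first → 4 extensions
  placing 2:b first → 1 extensions
total linear extensions = 5

5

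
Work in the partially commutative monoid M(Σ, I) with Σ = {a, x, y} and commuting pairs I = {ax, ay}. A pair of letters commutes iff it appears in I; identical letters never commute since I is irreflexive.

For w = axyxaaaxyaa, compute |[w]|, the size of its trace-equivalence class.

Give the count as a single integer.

piece 0:a — minimal
piece 1:x — minimal
piece 2:y rests on {1:x}
piece 3:x rests on {2:y}
piece 4:a rests on {0:a}
piece 5:a rests on {4:a}
piece 6:a rests on {5:a}
piece 7:x rests on {3:x}
piece 8:y rests on {7:x}
piece 9:a rests on {6:a}
piece 10:a rests on {9:a}
minimal pieces: {0:a, 1:x}
ways to finish when only these pieces remain (= sum over removing one remaining piece with nothing left below it):
  1 left: {8}→1  {10}→1
  2 left: {7,8}→1  {8,10}→2  {9,10}→1
  3 left: {3,7,8}→1  {6,9,10}→1  {7,8,10}→3  {8,9,10}→3
  4 left: {2,3,7,8}→1  {3,7,8,10}→4  {5,6,9,10}→1  {6,8,9,10}→4  {7,8,9,10}→6
  5 left: {1,2,3,7,8}→1  {2,3,7,8,10}→5  {3,7,8,9,10}→10  {4,5,6,9,10}→1  {5,6,8,9,10}→5  {6,7,8,9,10}→10
  6 left: {0,4,5,6,9,10}→1  {1,2,3,7,8,10}→6  {2,3,7,8,9,10}→15  {3,6,7,8,9,10}→20  {4,5,6,8,9,10}→6  {5,6,7,8,9,10}→15
  7 left: {0,4,5,6,8,9,10}→7  {1,2,3,7,8,9,10}→21  {2,3,6,7,8,9,10}→35  {3,5,6,7,8,9,10}→35  {4,5,6,7,8,9,10}→21
  8 left: {0,4,5,6,7,8,9,10}→28  {1,2,3,6,7,8,9,10}→56  {2,3,5,6,7,8,9,10}→70  {3,4,5,6,7,8,9,10}→56
  9 left: {0,3,4,5,6,7,8,9,10}→84  {1,2,3,5,6,7,8,9,10}→126  {2,3,4,5,6,7,8,9,10}→126
  placing 0:a first → 252 extensions
  placing 1:x first → 210 extensions
total linear extensions = 462

462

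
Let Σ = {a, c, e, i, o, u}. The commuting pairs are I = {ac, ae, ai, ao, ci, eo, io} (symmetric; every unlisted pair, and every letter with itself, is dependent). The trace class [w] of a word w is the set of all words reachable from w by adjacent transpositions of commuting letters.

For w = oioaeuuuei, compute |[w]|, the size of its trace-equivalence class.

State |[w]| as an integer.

#0=o has no predecessor
#1=i has no predecessor
#2=o depends on [0:o]
#3=a has no predecessor
#4=e depends on [1:i]
#5=u depends on [2:o, 3:a, 4:e]
#6=u depends on [5:u]
#7=u depends on [6:u]
#8=e depends on [7:u]
#9=i depends on [8:e]
sources: [0:o, 1:i, 3:a]
N(rest) = Σ N(rest − s) over sources s of rest; N(one piece) = 1:
  size 1 → [9]=1
  size 2 → [8,9]=1
  size 3 → [7,8,9]=1
  size 4 → [6,7,8,9]=1
  size 5 → [5,6,7,8,9]=1
  size 6 → [2,5,6,7,8,9]=1  [3,5,6,7,8,9]=1  [4,5,6,7,8,9]=1
  size 7 → [0,2,5,6,7,8,9]=1  [1,4,5,6,7,8,9]=1  [2,3,5,6,7,8,9]=2  [2,4,5,6,7,8,9]=2  [3,4,5,6,7,8,9]=2
  size 8 → [0,2,3,5,6,7,8,9]=3  [0,2,4,5,6,7,8,9]=3  [1,2,4,5,6,7,8,9]=3  [1,3,4,5,6,7,8,9]=3  [2,3,4,5,6,7,8,9]=6
  first=0(o) contributes 12
  first=1(i) contributes 12
  first=3(a) contributes 6
|[w]| = 30

30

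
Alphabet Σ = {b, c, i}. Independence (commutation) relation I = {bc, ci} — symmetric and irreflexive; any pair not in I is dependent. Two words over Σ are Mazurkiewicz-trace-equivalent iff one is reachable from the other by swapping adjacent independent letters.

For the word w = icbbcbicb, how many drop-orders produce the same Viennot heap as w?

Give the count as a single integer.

piece 0:i — minimal
piece 1:c — minimal
piece 2:b rests on {0:i}
piece 3:b rests on {2:b}
piece 4:c rests on {1:c}
piece 5:b rests on {3:b}
piece 6:i rests on {5:b}
piece 7:c rests on {4:c}
piece 8:b rests on {6:i}
minimal pieces: {0:i, 1:c}
ways to finish when only these pieces remain (= sum over removing one remaining piece with nothing left below it):
  1 left: {7}→1  {8}→1
  2 left: {4,7}→1  {6,8}→1  {7,8}→2
  3 left: {1,4,7}→1  {4,7,8}→3  {5,6,8}→1  {6,7,8}→3
  4 left: {1,4,7,8}→4  {3,5,6,8}→1  {4,6,7,8}→6  {5,6,7,8}→4
  5 left: {1,4,6,7,8}→10  {2,3,5,6,8}→1  {3,5,6,7,8}→5  {4,5,6,7,8}→10
  6 left: {0,2,3,5,6,8}→1  {1,4,5,6,7,8}→20  {2,3,5,6,7,8}→6  {3,4,5,6,7,8}→15
  7 left: {0,2,3,5,6,7,8}→7  {1,3,4,5,6,7,8}→35  {2,3,4,5,6,7,8}→21
  placing 0:i first → 56 extensions
  placing 1:c first → 28 extensions
total linear extensions = 84

84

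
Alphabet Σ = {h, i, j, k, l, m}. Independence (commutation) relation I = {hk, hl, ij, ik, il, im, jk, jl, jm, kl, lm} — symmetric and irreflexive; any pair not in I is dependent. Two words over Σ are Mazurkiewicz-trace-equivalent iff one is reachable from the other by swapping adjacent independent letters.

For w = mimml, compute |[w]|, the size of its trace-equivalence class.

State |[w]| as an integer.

#0=m has no predecessor
#1=i has no predecessor
#2=m depends on [0:m]
#3=m depends on [2:m]
#4=l has no predecessor
sources: [0:m, 1:i, 4:l]
N(rest) = Σ N(rest − s) over sources s of rest; N(one piece) = 1:
  size 1 → [1]=1  [3]=1  [4]=1
  size 2 → [1,3]=2  [1,4]=2  [2,3]=1  [3,4]=2
  size 3 → [0,2,3]=1  [1,2,3]=3  [1,3,4]=6  [2,3,4]=3
  first=0(m) contributes 12
  first=1(i) contributes 4
  first=4(l) contributes 4
|[w]| = 20

20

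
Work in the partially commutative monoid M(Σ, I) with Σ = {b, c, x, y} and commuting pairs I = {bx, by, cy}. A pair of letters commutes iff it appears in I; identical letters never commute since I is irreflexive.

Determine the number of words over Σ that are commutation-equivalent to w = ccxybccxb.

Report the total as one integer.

16

piece 0:c — minimal
piece 1:c rests on {0:c}
piece 2:x rests on {1:c}
piece 3:y rests on {2:x}
piece 4:b rests on {1:c}
piece 5:c rests on {2:x, 4:b}
piece 6:c rests on {5:c}
piece 7:x rests on {3:y, 6:c}
piece 8:b rests on {6:c}
minimal pieces: {0:c}
ways to finish when only these pieces remain (= sum over removing one remaining piece with nothing left below it):
  1 left: {7}→1  {8}→1
  2 left: {3,7}→1  {7,8}→2
  3 left: {3,7,8}→3  {6,7,8}→2
  4 left: {3,6,7,8}→5  {5,6,7,8}→2
  5 left: {3,5,6,7,8}→7  {4,5,6,7,8}→2
  6 left: {2,3,5,6,7,8}→7  {3,4,5,6,7,8}→9
  7 left: {2,3,4,5,6,7,8}→16
  placing 0:c first → 16 extensions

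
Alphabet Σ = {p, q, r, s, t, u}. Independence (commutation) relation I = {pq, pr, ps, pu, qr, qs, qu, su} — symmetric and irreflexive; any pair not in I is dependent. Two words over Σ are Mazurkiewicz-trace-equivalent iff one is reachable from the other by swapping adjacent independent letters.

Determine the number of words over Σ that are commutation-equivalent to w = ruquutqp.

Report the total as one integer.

piece 0:r — minimal
piece 1:u rests on {0:r}
piece 2:q — minimal
piece 3:u rests on {1:u}
piece 4:u rests on {3:u}
piece 5:t rests on {2:q, 4:u}
piece 6:q rests on {5:t}
piece 7:p rests on {5:t}
minimal pieces: {0:r, 2:q}
ways to finish when only these pieces remain (= sum over removing one remaining piece with nothing left below it):
  1 left: {6}→1  {7}→1
  2 left: {6,7}→2
  3 left: {5,6,7}→2
  4 left: {2,5,6,7}→2  {4,5,6,7}→2
  5 left: {2,4,5,6,7}→4  {3,4,5,6,7}→2
  6 left: {1,3,4,5,6,7}→2  {2,3,4,5,6,7}→6
  placing 0:r first → 8 extensions
  placing 2:q first → 2 extensions
total linear extensions = 10

10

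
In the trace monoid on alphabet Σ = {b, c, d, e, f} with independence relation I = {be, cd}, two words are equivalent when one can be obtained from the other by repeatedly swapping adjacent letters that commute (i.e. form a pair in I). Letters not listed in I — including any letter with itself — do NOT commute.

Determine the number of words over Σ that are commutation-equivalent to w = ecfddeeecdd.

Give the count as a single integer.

3

0(e) covers ∅
1(c) covers 0:e
2(f) covers 1:c
3(d) covers 2:f
4(d) covers 3:d
5(e) covers 4:d
6(e) covers 5:e
7(e) covers 6:e
8(c) covers 7:e
9(d) covers 7:e
10(d) covers 9:d
floor of heap: 0:e
completions by unplaced set U, small U first (add the entries for U minus each lowest piece of U):
  |U|=1: {8}:1  {10}:1
  |U|=2: {8,10}:2  {9,10}:1
  |U|=3: {8,9,10}:3
  |U|=4: {7,8,9,10}:3
  |U|=5: {6,7,8,9,10}:3
  |U|=6: {5,6,7,8,9,10}:3
  |U|=7: {4,5,6,7,8,9,10}:3
  |U|=8: {3,4,5,6,7,8,9,10}:3
  |U|=9: {2,3,4,5,6,7,8,9,10}:3
  start at 0(e): 3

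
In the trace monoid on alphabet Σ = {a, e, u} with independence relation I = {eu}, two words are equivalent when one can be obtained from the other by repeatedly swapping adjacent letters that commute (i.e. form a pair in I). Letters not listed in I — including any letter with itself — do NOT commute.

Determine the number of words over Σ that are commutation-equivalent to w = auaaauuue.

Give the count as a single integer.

4

0(a) covers ∅
1(u) covers 0:a
2(a) covers 1:u
3(a) covers 2:a
4(a) covers 3:a
5(u) covers 4:a
6(u) covers 5:u
7(u) covers 6:u
8(e) covers 4:a
floor of heap: 0:a
completions by unplaced set U, small U first (add the entries for U minus each lowest piece of U):
  |U|=1: {7}:1  {8}:1
  |U|=2: {6,7}:1  {7,8}:2
  |U|=3: {5,6,7}:1  {6,7,8}:3
  |U|=4: {5,6,7,8}:4
  |U|=5: {4,5,6,7,8}:4
  |U|=6: {3,4,5,6,7,8}:4
  |U|=7: {2,3,4,5,6,7,8}:4
  start at 0(a): 4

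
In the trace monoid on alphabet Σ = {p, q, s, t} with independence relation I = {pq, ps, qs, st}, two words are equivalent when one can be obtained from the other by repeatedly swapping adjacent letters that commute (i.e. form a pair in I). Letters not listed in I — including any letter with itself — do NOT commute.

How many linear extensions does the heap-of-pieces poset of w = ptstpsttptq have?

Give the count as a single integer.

0(p) covers ∅
1(t) covers 0:p
2(s) covers ∅
3(t) covers 1:t
4(p) covers 3:t
5(s) covers 2:s
6(t) covers 4:p
7(t) covers 6:t
8(p) covers 7:t
9(t) covers 8:p
10(q) covers 9:t
floor of heap: 0:p, 2:s
completions by unplaced set U, small U first (add the entries for U minus each lowest piece of U):
  |U|=1: {5}:1  {10}:1
  |U|=2: {2,5}:1  {5,10}:2  {9,10}:1
  |U|=3: {2,5,10}:3  {5,9,10}:3  {8,9,10}:1
  |U|=4: {2,5,9,10}:6  {5,8,9,10}:4  {7,8,9,10}:1
  |U|=5: {2,5,8,9,10}:10  {5,7,8,9,10}:5  {6,7,8,9,10}:1
  |U|=6: {2,5,7,8,9,10}:15  {4,6,7,8,9,10}:1  {5,6,7,8,9,10}:6
  |U|=7: {2,5,6,7,8,9,10}:21  {3,4,6,7,8,9,10}:1  {4,5,6,7,8,9,10}:7
  |U|=8: {1,3,4,6,7,8,9,10}:1  {2,4,5,6,7,8,9,10}:28  {3,4,5,6,7,8,9,10}:8
  |U|=9: {0,1,3,4,6,7,8,9,10}:1  {1,3,4,5,6,7,8,9,10}:9  {2,3,4,5,6,7,8,9,10}:36
  start at 0(p): 45
  start at 2(s): 10
sum over floor = 55

55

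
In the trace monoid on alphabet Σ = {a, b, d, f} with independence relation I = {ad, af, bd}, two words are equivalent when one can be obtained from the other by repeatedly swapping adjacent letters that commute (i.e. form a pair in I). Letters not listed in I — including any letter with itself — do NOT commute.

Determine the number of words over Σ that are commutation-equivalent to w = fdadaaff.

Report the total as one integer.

0(f) covers ∅
1(d) covers 0:f
2(a) covers ∅
3(d) covers 1:d
4(a) covers 2:a
5(a) covers 4:a
6(f) covers 3:d
7(f) covers 6:f
floor of heap: 0:f, 2:a
completions by unplaced set U, small U first (add the entries for U minus each lowest piece of U):
  |U|=1: {5}:1  {7}:1
  |U|=2: {4,5}:1  {5,7}:2  {6,7}:1
  |U|=3: {2,4,5}:1  {3,6,7}:1  {4,5,7}:3  {5,6,7}:3
  |U|=4: {1,3,6,7}:1  {2,4,5,7}:4  {3,5,6,7}:4  {4,5,6,7}:6
  |U|=5: {0,1,3,6,7}:1  {1,3,5,6,7}:5  {2,4,5,6,7}:10  {3,4,5,6,7}:10
  |U|=6: {0,1,3,5,6,7}:6  {1,3,4,5,6,7}:15  {2,3,4,5,6,7}:20
  start at 0(f): 35
  start at 2(a): 21
sum over floor = 56

56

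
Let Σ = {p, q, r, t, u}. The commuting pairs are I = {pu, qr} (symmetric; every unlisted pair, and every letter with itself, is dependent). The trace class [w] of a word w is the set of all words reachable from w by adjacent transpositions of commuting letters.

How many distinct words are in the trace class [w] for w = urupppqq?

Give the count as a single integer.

#0=u has no predecessor
#1=r depends on [0:u]
#2=u depends on [1:r]
#3=p depends on [1:r]
#4=p depends on [3:p]
#5=p depends on [4:p]
#6=q depends on [2:u, 5:p]
#7=q depends on [6:q]
sources: [0:u]
N(rest) = Σ N(rest − s) over sources s of rest; N(one piece) = 1:
  size 1 → [7]=1
  size 2 → [6,7]=1
  size 3 → [2,6,7]=1  [5,6,7]=1
  size 4 → [2,5,6,7]=2  [4,5,6,7]=1
  size 5 → [2,4,5,6,7]=3  [3,4,5,6,7]=1
  size 6 → [2,3,4,5,6,7]=4
  first=0(u) contributes 4

4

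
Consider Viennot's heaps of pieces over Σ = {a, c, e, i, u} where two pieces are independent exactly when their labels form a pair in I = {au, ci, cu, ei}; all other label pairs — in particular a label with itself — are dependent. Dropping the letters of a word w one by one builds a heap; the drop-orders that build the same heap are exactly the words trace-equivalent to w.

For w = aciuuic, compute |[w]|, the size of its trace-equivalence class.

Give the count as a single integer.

15

0(a) covers ∅
1(c) covers 0:a
2(i) covers 0:a
3(u) covers 2:i
4(u) covers 3:u
5(i) covers 4:u
6(c) covers 1:c
floor of heap: 0:a
completions by unplaced set U, small U first (add the entries for U minus each lowest piece of U):
  |U|=1: {5}:1  {6}:1
  |U|=2: {1,6}:1  {4,5}:1  {5,6}:2
  |U|=3: {1,5,6}:3  {3,4,5}:1  {4,5,6}:3
  |U|=4: {1,4,5,6}:6  {2,3,4,5}:1  {3,4,5,6}:4
  |U|=5: {1,3,4,5,6}:10  {2,3,4,5,6}:5
  start at 0(a): 15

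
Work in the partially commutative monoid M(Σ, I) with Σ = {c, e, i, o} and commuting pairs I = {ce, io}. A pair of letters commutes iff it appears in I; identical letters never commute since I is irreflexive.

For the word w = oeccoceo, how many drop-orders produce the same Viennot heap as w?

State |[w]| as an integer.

0(o) covers ∅
1(e) covers 0:o
2(c) covers 0:o
3(c) covers 2:c
4(o) covers 1:e, 3:c
5(c) covers 4:o
6(e) covers 4:o
7(o) covers 5:c, 6:e
floor of heap: 0:o
completions by unplaced set U, small U first (add the entries for U minus each lowest piece of U):
  |U|=1: {7}:1
  |U|=2: {5,7}:1  {6,7}:1
  |U|=3: {5,6,7}:2
  |U|=4: {4,5,6,7}:2
  |U|=5: {1,4,5,6,7}:2  {3,4,5,6,7}:2
  |U|=6: {1,3,4,5,6,7}:4  {2,3,4,5,6,7}:2
  start at 0(o): 6

6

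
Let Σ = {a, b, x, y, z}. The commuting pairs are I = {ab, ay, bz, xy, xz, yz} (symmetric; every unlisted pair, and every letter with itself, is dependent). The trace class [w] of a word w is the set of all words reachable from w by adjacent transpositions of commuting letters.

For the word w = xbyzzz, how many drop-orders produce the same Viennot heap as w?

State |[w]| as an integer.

piece 0:x — minimal
piece 1:b rests on {0:x}
piece 2:y rests on {1:b}
piece 3:z — minimal
piece 4:z rests on {3:z}
piece 5:z rests on {4:z}
minimal pieces: {0:x, 3:z}
ways to finish when only these pieces remain (= sum over removing one remaining piece with nothing left below it):
  1 left: {2}→1  {5}→1
  2 left: {1,2}→1  {2,5}→2  {4,5}→1
  3 left: {0,1,2}→1  {1,2,5}→3  {2,4,5}→3  {3,4,5}→1
  4 left: {0,1,2,5}→4  {1,2,4,5}→6  {2,3,4,5}→4
  placing 0:x first → 10 extensions
  placing 3:z first → 10 extensions
total linear extensions = 20

20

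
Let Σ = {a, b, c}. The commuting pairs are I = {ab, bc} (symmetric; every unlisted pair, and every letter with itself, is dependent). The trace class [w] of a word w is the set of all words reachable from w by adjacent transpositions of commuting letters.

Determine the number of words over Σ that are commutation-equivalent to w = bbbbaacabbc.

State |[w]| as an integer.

#0=b has no predecessor
#1=b depends on [0:b]
#2=b depends on [1:b]
#3=b depends on [2:b]
#4=a has no predecessor
#5=a depends on [4:a]
#6=c depends on [5:a]
#7=a depends on [6:c]
#8=b depends on [3:b]
#9=b depends on [8:b]
#10=c depends on [7:a]
sources: [0:b, 4:a]
N(rest) = Σ N(rest − s) over sources s of rest; N(one piece) = 1:
  size 1 → [9]=1  [10]=1
  size 2 → [7,10]=1  [8,9]=1  [9,10]=2
  size 3 → [3,8,9]=1  [6,7,10]=1  [7,9,10]=3  [8,9,10]=3
  size 4 → [2,3,8,9]=1  [3,8,9,10]=4  [5,6,7,10]=1  [6,7,9,10]=4  [7,8,9,10]=6
  size 5 → [1,2,3,8,9]=1  [2,3,8,9,10]=5  [3,7,8,9,10]=10  [4,5,6,7,10]=1  [5,6,7,9,10]=5  [6,7,8,9,10]=10
  size 6 → [0,1,2,3,8,9]=1  [1,2,3,8,9,10]=6  [2,3,7,8,9,10]=15  [3,6,7,8,9,10]=20  [4,5,6,7,9,10]=6  [5,6,7,8,9,10]=15
  size 7 → [0,1,2,3,8,9,10]=7  [1,2,3,7,8,9,10]=21  [2,3,6,7,8,9,10]=35  [3,5,6,7,8,9,10]=35  [4,5,6,7,8,9,10]=21
  size 8 → [0,1,2,3,7,8,9,10]=28  [1,2,3,6,7,8,9,10]=56  [2,3,5,6,7,8,9,10]=70  [3,4,5,6,7,8,9,10]=56
  size 9 → [0,1,2,3,6,7,8,9,10]=84  [1,2,3,5,6,7,8,9,10]=126  [2,3,4,5,6,7,8,9,10]=126
  first=0(b) contributes 252
  first=4(a) contributes 210
|[w]| = 462

462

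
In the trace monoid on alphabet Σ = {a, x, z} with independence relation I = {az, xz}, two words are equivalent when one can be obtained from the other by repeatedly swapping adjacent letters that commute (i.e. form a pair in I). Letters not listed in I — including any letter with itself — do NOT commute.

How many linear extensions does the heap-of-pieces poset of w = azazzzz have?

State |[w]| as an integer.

21

#0=a has no predecessor
#1=z has no predecessor
#2=a depends on [0:a]
#3=z depends on [1:z]
#4=z depends on [3:z]
#5=z depends on [4:z]
#6=z depends on [5:z]
sources: [0:a, 1:z]
N(rest) = Σ N(rest − s) over sources s of rest; N(one piece) = 1:
  size 1 → [2]=1  [6]=1
  size 2 → [0,2]=1  [2,6]=2  [5,6]=1
  size 3 → [0,2,6]=3  [2,5,6]=3  [4,5,6]=1
  size 4 → [0,2,5,6]=6  [2,4,5,6]=4  [3,4,5,6]=1
  size 5 → [0,2,4,5,6]=10  [1,3,4,5,6]=1  [2,3,4,5,6]=5
  first=0(a) contributes 6
  first=1(z) contributes 15
|[w]| = 21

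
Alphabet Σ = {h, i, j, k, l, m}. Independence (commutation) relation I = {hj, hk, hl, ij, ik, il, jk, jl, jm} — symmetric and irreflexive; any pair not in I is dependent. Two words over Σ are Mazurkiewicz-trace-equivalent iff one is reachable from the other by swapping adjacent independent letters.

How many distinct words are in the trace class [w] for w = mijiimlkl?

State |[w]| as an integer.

9

0(m) covers ∅
1(i) covers 0:m
2(j) covers ∅
3(i) covers 1:i
4(i) covers 3:i
5(m) covers 4:i
6(l) covers 5:m
7(k) covers 6:l
8(l) covers 7:k
floor of heap: 0:m, 2:j
completions by unplaced set U, small U first (add the entries for U minus each lowest piece of U):
  |U|=1: {2}:1  {8}:1
  |U|=2: {2,8}:2  {7,8}:1
  |U|=3: {2,7,8}:3  {6,7,8}:1
  |U|=4: {2,6,7,8}:4  {5,6,7,8}:1
  |U|=5: {2,5,6,7,8}:5  {4,5,6,7,8}:1
  |U|=6: {2,4,5,6,7,8}:6  {3,4,5,6,7,8}:1
  |U|=7: {1,3,4,5,6,7,8}:1  {2,3,4,5,6,7,8}:7
  start at 0(m): 8
  start at 2(j): 1
sum over floor = 9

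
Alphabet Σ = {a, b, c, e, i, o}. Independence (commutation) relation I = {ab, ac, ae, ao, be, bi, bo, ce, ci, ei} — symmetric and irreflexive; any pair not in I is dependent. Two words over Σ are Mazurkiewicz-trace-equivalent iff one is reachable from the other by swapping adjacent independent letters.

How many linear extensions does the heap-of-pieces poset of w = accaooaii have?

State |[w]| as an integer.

35

piece 0:a — minimal
piece 1:c — minimal
piece 2:c rests on {1:c}
piece 3:a rests on {0:a}
piece 4:o rests on {2:c}
piece 5:o rests on {4:o}
piece 6:a rests on {3:a}
piece 7:i rests on {5:o, 6:a}
piece 8:i rests on {7:i}
minimal pieces: {0:a, 1:c}
ways to finish when only these pieces remain (= sum over removing one remaining piece with nothing left below it):
  1 left: {8}→1
  2 left: {7,8}→1
  3 left: {5,7,8}→1  {6,7,8}→1
  4 left: {3,6,7,8}→1  {4,5,7,8}→1  {5,6,7,8}→2
  5 left: {0,3,6,7,8}→1  {2,4,5,7,8}→1  {3,5,6,7,8}→3  {4,5,6,7,8}→3
  6 left: {0,3,5,6,7,8}→4  {1,2,4,5,7,8}→1  {2,4,5,6,7,8}→4  {3,4,5,6,7,8}→6
  7 left: {0,3,4,5,6,7,8}→10  {1,2,4,5,6,7,8}→5  {2,3,4,5,6,7,8}→10
  placing 0:a first → 15 extensions
  placing 1:c first → 20 extensions
total linear extensions = 35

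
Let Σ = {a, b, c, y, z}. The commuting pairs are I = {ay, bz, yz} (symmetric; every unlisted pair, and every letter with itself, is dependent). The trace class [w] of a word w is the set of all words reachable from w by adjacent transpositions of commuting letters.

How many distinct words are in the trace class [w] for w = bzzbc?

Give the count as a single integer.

6

drop 0:b onto floor
drop 1:z onto floor
drop 2:z onto {1:z}
drop 3:b onto {0:b}
drop 4:c onto {2:z, 3:b}
ground layer = {0:b, 1:z}
drop-orders for the pieces not yet dropped (sum over which currently-grounded one goes next):
  1 to go: {4} 1
  2 to go: {2,4} 1  {3,4} 1
  3 to go: {0,3,4} 1  {1,2,4} 1  {2,3,4} 2
  if 0:b drops first: 3 orders
  if 1:z drops first: 3 orders
heap linearizations: 6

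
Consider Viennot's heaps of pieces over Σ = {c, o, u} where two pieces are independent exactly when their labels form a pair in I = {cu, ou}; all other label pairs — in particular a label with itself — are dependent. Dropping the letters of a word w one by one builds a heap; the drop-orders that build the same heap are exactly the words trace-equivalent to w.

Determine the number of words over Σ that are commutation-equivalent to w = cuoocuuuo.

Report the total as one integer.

126

drop 0:c onto floor
drop 1:u onto floor
drop 2:o onto {0:c}
drop 3:o onto {2:o}
drop 4:c onto {3:o}
drop 5:u onto {1:u}
drop 6:u onto {5:u}
drop 7:u onto {6:u}
drop 8:o onto {4:c}
ground layer = {0:c, 1:u}
drop-orders for the pieces not yet dropped (sum over which currently-grounded one goes next):
  1 to go: {7} 1  {8} 1
  2 to go: {4,8} 1  {6,7} 1  {7,8} 2
  3 to go: {3,4,8} 1  {4,7,8} 3  {5,6,7} 1  {6,7,8} 3
  4 to go: {1,5,6,7} 1  {2,3,4,8} 1  {3,4,7,8} 4  {4,6,7,8} 6  {5,6,7,8} 4
  5 to go: {0,2,3,4,8} 1  {1,5,6,7,8} 5  {2,3,4,7,8} 5  {3,4,6,7,8} 10  {4,5,6,7,8} 10
  6 to go: {0,2,3,4,7,8} 6  {1,4,5,6,7,8} 15  {2,3,4,6,7,8} 15  {3,4,5,6,7,8} 20
  7 to go: {0,2,3,4,6,7,8} 21  {1,3,4,5,6,7,8} 35  {2,3,4,5,6,7,8} 35
  if 0:c drops first: 70 orders
  if 1:u drops first: 56 orders
heap linearizations: 126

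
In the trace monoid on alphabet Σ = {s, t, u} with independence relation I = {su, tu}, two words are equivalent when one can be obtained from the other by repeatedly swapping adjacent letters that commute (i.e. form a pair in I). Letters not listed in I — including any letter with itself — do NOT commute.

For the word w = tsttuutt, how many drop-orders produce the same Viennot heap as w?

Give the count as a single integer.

28

#0=t has no predecessor
#1=s depends on [0:t]
#2=t depends on [1:s]
#3=t depends on [2:t]
#4=u has no predecessor
#5=u depends on [4:u]
#6=t depends on [3:t]
#7=t depends on [6:t]
sources: [0:t, 4:u]
N(rest) = Σ N(rest − s) over sources s of rest; N(one piece) = 1:
  size 1 → [5]=1  [7]=1
  size 2 → [4,5]=1  [5,7]=2  [6,7]=1
  size 3 → [3,6,7]=1  [4,5,7]=3  [5,6,7]=3
  size 4 → [2,3,6,7]=1  [3,5,6,7]=4  [4,5,6,7]=6
  size 5 → [1,2,3,6,7]=1  [2,3,5,6,7]=5  [3,4,5,6,7]=10
  size 6 → [0,1,2,3,6,7]=1  [1,2,3,5,6,7]=6  [2,3,4,5,6,7]=15
  first=0(t) contributes 21
  first=4(u) contributes 7
|[w]| = 28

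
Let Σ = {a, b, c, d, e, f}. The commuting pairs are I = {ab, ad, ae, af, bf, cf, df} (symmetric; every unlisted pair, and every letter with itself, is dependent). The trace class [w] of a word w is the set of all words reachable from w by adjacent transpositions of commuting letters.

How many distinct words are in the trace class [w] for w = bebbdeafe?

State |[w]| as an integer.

9

drop 0:b onto floor
drop 1:e onto {0:b}
drop 2:b onto {1:e}
drop 3:b onto {2:b}
drop 4:d onto {3:b}
drop 5:e onto {4:d}
drop 6:a onto floor
drop 7:f onto {5:e}
drop 8:e onto {7:f}
ground layer = {0:b, 6:a}
drop-orders for the pieces not yet dropped (sum over which currently-grounded one goes next):
  1 to go: {6} 1  {8} 1
  2 to go: {6,8} 2  {7,8} 1
  3 to go: {5,7,8} 1  {6,7,8} 3
  4 to go: {4,5,7,8} 1  {5,6,7,8} 4
  5 to go: {3,4,5,7,8} 1  {4,5,6,7,8} 5
  6 to go: {2,3,4,5,7,8} 1  {3,4,5,6,7,8} 6
  7 to go: {1,2,3,4,5,7,8} 1  {2,3,4,5,6,7,8} 7
  if 0:b drops first: 8 orders
  if 6:a drops first: 1 orders
heap linearizations: 9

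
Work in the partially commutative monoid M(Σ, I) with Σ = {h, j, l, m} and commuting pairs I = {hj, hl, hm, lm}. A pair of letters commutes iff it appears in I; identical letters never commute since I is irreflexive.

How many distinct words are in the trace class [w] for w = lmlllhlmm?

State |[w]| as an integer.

504

drop 0:l onto floor
drop 1:m onto floor
drop 2:l onto {0:l}
drop 3:l onto {2:l}
drop 4:l onto {3:l}
drop 5:h onto floor
drop 6:l onto {4:l}
drop 7:m onto {1:m}
drop 8:m onto {7:m}
ground layer = {0:l, 1:m, 5:h}
drop-orders for the pieces not yet dropped (sum over which currently-grounded one goes next):
  1 to go: {5} 1  {6} 1  {8} 1
  2 to go: {4,6} 1  {5,6} 2  {5,8} 2  {6,8} 2  {7,8} 1
  3 to go: {1,7,8} 1  {3,4,6} 1  {4,5,6} 3  {4,6,8} 3  {5,6,8} 6  {5,7,8} 3  {6,7,8} 3
  4 to go: {1,5,7,8} 4  {1,6,7,8} 4  {2,3,4,6} 1  {3,4,5,6} 4  {3,4,6,8} 4  {4,5,6,8} 12  {4,6,7,8} 6  {5,6,7,8} 12
  5 to go: {0,2,3,4,6} 1  {1,4,6,7,8} 10  {1,5,6,7,8} 20  {2,3,4,5,6} 5  {2,3,4,6,8} 5  {3,4,5,6,8} 20  {3,4,6,7,8} 10  {4,5,6,7,8} 30
  6 to go: {0,2,3,4,5,6} 6  {0,2,3,4,6,8} 6  {1,3,4,6,7,8} 20  {1,4,5,6,7,8} 60  {2,3,4,5,6,8} 30  {2,3,4,6,7,8} 15  {3,4,5,6,7,8} 60
  7 to go: {0,2,3,4,5,6,8} 42  {0,2,3,4,6,7,8} 21  {1,2,3,4,6,7,8} 35  {1,3,4,5,6,7,8} 140  {2,3,4,5,6,7,8} 105
  if 0:l drops first: 280 orders
  if 1:m drops first: 168 orders
  if 5:h drops first: 56 orders
heap linearizations: 504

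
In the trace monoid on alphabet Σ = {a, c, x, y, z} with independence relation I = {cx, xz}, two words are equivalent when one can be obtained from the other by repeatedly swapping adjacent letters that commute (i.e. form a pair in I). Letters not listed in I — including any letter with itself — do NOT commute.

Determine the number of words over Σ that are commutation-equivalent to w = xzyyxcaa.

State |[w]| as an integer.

piece 0:x — minimal
piece 1:z — minimal
piece 2:y rests on {0:x, 1:z}
piece 3:y rests on {2:y}
piece 4:x rests on {3:y}
piece 5:c rests on {3:y}
piece 6:a rests on {4:x, 5:c}
piece 7:a rests on {6:a}
minimal pieces: {0:x, 1:z}
ways to finish when only these pieces remain (= sum over removing one remaining piece with nothing left below it):
  1 left: {7}→1
  2 left: {6,7}→1
  3 left: {4,6,7}→1  {5,6,7}→1
  4 left: {4,5,6,7}→2
  5 left: {3,4,5,6,7}→2
  6 left: {2,3,4,5,6,7}→2
  placing 0:x first → 2 extensions
  placing 1:z first → 2 extensions
total linear extensions = 4

4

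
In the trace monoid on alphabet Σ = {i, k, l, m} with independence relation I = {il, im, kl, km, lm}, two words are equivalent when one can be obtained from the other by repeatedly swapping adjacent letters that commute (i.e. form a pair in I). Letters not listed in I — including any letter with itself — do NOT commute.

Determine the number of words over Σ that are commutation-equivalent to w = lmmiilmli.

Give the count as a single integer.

1680

#0=l has no predecessor
#1=m has no predecessor
#2=m depends on [1:m]
#3=i has no predecessor
#4=i depends on [3:i]
#5=l depends on [0:l]
#6=m depends on [2:m]
#7=l depends on [5:l]
#8=i depends on [4:i]
sources: [0:l, 1:m, 3:i]
N(rest) = Σ N(rest − s) over sources s of rest; N(one piece) = 1:
  size 1 → [6]=1  [7]=1  [8]=1
  size 2 → [2,6]=1  [4,8]=1  [5,7]=1  [6,7]=2  [6,8]=2  [7,8]=2
  size 3 → [0,5,7]=1  [1,2,6]=1  [2,6,7]=3  [2,6,8]=3  [3,4,8]=1  [4,6,8]=3  [4,7,8]=3  [5,6,7]=3  [5,7,8]=3  [6,7,8]=6
  size 4 → [0,5,6,7]=4  [0,5,7,8]=4  [1,2,6,7]=4  [1,2,6,8]=4  [2,4,6,8]=6  [2,5,6,7]=6  [2,6,7,8]=12  [3,4,6,8]=4  [3,4,7,8]=4  [4,5,7,8]=6  [4,6,7,8]=12  [5,6,7,8]=12
  size 5 → [0,2,5,6,7]=10  [0,4,5,7,8]=10  [0,5,6,7,8]=20  [1,2,4,6,8]=10  [1,2,5,6,7]=10  [1,2,6,7,8]=20  [2,3,4,6,8]=10  [2,4,6,7,8]=30  [2,5,6,7,8]=30  [3,4,5,7,8]=10  [3,4,6,7,8]=20  [4,5,6,7,8]=30
  size 6 → [0,1,2,5,6,7]=20  [0,2,5,6,7,8]=60  [0,3,4,5,7,8]=20  [0,4,5,6,7,8]=60  [1,2,3,4,6,8]=20  [1,2,4,6,7,8]=60  [1,2,5,6,7,8]=60  [2,3,4,6,7,8]=60  [2,4,5,6,7,8]=90  [3,4,5,6,7,8]=60
  size 7 → [0,1,2,5,6,7,8]=140  [0,2,4,5,6,7,8]=210  [0,3,4,5,6,7,8]=140  [1,2,3,4,6,7,8]=140  [1,2,4,5,6,7,8]=210  [2,3,4,5,6,7,8]=210
  first=0(l) contributes 560
  first=1(m) contributes 560
  first=3(i) contributes 560
|[w]| = 1680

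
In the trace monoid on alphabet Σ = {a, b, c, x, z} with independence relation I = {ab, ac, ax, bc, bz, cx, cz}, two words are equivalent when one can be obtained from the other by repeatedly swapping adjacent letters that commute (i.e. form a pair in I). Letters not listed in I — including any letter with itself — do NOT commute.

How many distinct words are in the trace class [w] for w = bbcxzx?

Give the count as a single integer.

6

drop 0:b onto floor
drop 1:b onto {0:b}
drop 2:c onto floor
drop 3:x onto {1:b}
drop 4:z onto {3:x}
drop 5:x onto {4:z}
ground layer = {0:b, 2:c}
drop-orders for the pieces not yet dropped (sum over which currently-grounded one goes next):
  1 to go: {2} 1  {5} 1
  2 to go: {2,5} 2  {4,5} 1
  3 to go: {2,4,5} 3  {3,4,5} 1
  4 to go: {1,3,4,5} 1  {2,3,4,5} 4
  if 0:b drops first: 5 orders
  if 2:c drops first: 1 orders
heap linearizations: 6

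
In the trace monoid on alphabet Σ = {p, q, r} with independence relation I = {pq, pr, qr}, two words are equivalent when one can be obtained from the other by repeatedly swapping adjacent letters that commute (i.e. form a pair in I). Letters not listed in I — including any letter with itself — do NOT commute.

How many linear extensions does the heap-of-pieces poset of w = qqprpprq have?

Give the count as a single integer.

#0=q has no predecessor
#1=q depends on [0:q]
#2=p has no predecessor
#3=r has no predecessor
#4=p depends on [2:p]
#5=p depends on [4:p]
#6=r depends on [3:r]
#7=q depends on [1:q]
sources: [0:q, 2:p, 3:r]
N(rest) = Σ N(rest − s) over sources s of rest; N(one piece) = 1:
  size 1 → [5]=1  [6]=1  [7]=1
  size 2 → [1,7]=1  [3,6]=1  [4,5]=1  [5,6]=2  [5,7]=2  [6,7]=2
  size 3 → [0,1,7]=1  [1,5,7]=3  [1,6,7]=3  [2,4,5]=1  [3,5,6]=3  [3,6,7]=3  [4,5,6]=3  [4,5,7]=3  [5,6,7]=6
  size 4 → [0,1,5,7]=4  [0,1,6,7]=4  [1,3,6,7]=6  [1,4,5,7]=6  [1,5,6,7]=12  [2,4,5,6]=4  [2,4,5,7]=4  [3,4,5,6]=6  [3,5,6,7]=12  [4,5,6,7]=12
  size 5 → [0,1,3,6,7]=10  [0,1,4,5,7]=10  [0,1,5,6,7]=20  [1,2,4,5,7]=10  [1,3,5,6,7]=30  [1,4,5,6,7]=30  [2,3,4,5,6]=10  [2,4,5,6,7]=20  [3,4,5,6,7]=30
  size 6 → [0,1,2,4,5,7]=20  [0,1,3,5,6,7]=60  [0,1,4,5,6,7]=60  [1,2,4,5,6,7]=60  [1,3,4,5,6,7]=90  [2,3,4,5,6,7]=60
  first=0(q) contributes 210
  first=2(p) contributes 210
  first=3(r) contributes 140
|[w]| = 560

560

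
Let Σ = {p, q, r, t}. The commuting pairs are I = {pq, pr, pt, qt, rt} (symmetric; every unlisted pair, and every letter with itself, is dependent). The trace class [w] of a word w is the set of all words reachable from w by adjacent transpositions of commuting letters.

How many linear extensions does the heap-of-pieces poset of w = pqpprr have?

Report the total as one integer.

piece 0:p — minimal
piece 1:q — minimal
piece 2:p rests on {0:p}
piece 3:p rests on {2:p}
piece 4:r rests on {1:q}
piece 5:r rests on {4:r}
minimal pieces: {0:p, 1:q}
ways to finish when only these pieces remain (= sum over removing one remaining piece with nothing left below it):
  1 left: {3}→1  {5}→1
  2 left: {2,3}→1  {3,5}→2  {4,5}→1
  3 left: {0,2,3}→1  {1,4,5}→1  {2,3,5}→3  {3,4,5}→3
  4 left: {0,2,3,5}→4  {1,3,4,5}→4  {2,3,4,5}→6
  placing 0:p first → 10 extensions
  placing 1:q first → 10 extensions
total linear extensions = 20

20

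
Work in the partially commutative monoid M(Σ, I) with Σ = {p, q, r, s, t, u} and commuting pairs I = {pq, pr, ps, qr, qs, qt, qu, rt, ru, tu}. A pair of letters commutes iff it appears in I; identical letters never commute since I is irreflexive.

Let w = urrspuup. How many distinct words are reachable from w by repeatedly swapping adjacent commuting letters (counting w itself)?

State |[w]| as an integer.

piece 0:u — minimal
piece 1:r — minimal
piece 2:r rests on {1:r}
piece 3:s rests on {0:u, 2:r}
piece 4:p rests on {0:u}
piece 5:u rests on {3:s, 4:p}
piece 6:u rests on {5:u}
piece 7:p rests on {6:u}
minimal pieces: {0:u, 1:r}
ways to finish when only these pieces remain (= sum over removing one remaining piece with nothing left below it):
  1 left: {7}→1
  2 left: {6,7}→1
  3 left: {5,6,7}→1
  4 left: {3,5,6,7}→1  {4,5,6,7}→1
  5 left: {2,3,5,6,7}→1  {3,4,5,6,7}→2
  6 left: {0,3,4,5,6,7}→2  {1,2,3,5,6,7}→1  {2,3,4,5,6,7}→3
  placing 0:u first → 4 extensions
  placing 1:r first → 5 extensions
total linear extensions = 9

9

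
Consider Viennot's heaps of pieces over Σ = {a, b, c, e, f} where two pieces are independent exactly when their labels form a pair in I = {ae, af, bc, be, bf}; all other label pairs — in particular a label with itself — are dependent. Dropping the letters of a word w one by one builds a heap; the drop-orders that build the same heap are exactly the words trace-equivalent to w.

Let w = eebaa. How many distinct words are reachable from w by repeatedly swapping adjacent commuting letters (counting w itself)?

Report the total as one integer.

drop 0:e onto floor
drop 1:e onto {0:e}
drop 2:b onto floor
drop 3:a onto {2:b}
drop 4:a onto {3:a}
ground layer = {0:e, 2:b}
drop-orders for the pieces not yet dropped (sum over which currently-grounded one goes next):
  1 to go: {1} 1  {4} 1
  2 to go: {0,1} 1  {1,4} 2  {3,4} 1
  3 to go: {0,1,4} 3  {1,3,4} 3  {2,3,4} 1
  if 0:e drops first: 4 orders
  if 2:b drops first: 6 orders
heap linearizations: 10

10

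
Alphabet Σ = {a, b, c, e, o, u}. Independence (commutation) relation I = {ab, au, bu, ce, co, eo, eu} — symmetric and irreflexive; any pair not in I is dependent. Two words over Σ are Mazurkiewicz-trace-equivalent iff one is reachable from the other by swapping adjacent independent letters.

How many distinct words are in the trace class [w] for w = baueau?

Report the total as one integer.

drop 0:b onto floor
drop 1:a onto floor
drop 2:u onto floor
drop 3:e onto {0:b, 1:a}
drop 4:a onto {3:e}
drop 5:u onto {2:u}
ground layer = {0:b, 1:a, 2:u}
drop-orders for the pieces not yet dropped (sum over which currently-grounded one goes next):
  1 to go: {4} 1  {5} 1
  2 to go: {2,5} 1  {3,4} 1  {4,5} 2
  3 to go: {0,3,4} 1  {1,3,4} 1  {2,4,5} 3  {3,4,5} 3
  4 to go: {0,1,3,4} 2  {0,3,4,5} 4  {1,3,4,5} 4  {2,3,4,5} 6
  if 0:b drops first: 10 orders
  if 1:a drops first: 10 orders
  if 2:u drops first: 10 orders
heap linearizations: 30

30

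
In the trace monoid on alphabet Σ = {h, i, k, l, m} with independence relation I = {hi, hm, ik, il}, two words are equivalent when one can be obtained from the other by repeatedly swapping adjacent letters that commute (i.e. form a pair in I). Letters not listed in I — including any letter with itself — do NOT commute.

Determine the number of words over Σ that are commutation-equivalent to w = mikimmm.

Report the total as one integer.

drop 0:m onto floor
drop 1:i onto {0:m}
drop 2:k onto {0:m}
drop 3:i onto {1:i}
drop 4:m onto {2:k, 3:i}
drop 5:m onto {4:m}
drop 6:m onto {5:m}
ground layer = {0:m}
drop-orders for the pieces not yet dropped (sum over which currently-grounded one goes next):
  1 to go: {6} 1
  2 to go: {5,6} 1
  3 to go: {4,5,6} 1
  4 to go: {2,4,5,6} 1  {3,4,5,6} 1
  5 to go: {1,3,4,5,6} 1  {2,3,4,5,6} 2
  if 0:m drops first: 3 orders

3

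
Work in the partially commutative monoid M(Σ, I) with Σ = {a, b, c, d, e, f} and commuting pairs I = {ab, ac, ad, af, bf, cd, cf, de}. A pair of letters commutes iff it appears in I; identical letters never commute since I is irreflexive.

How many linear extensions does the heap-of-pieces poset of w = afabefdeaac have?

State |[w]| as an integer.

#0=a has no predecessor
#1=f has no predecessor
#2=a depends on [0:a]
#3=b has no predecessor
#4=e depends on [1:f, 2:a, 3:b]
#5=f depends on [4:e]
#6=d depends on [5:f]
#7=e depends on [5:f]
#8=a depends on [7:e]
#9=a depends on [8:a]
#10=c depends on [7:e]
sources: [0:a, 1:f, 3:b]
N(rest) = Σ N(rest − s) over sources s of rest; N(one piece) = 1:
  size 1 → [6]=1  [9]=1  [10]=1
  size 2 → [6,9]=2  [6,10]=2  [8,9]=1  [9,10]=2
  size 3 → [6,8,9]=3  [6,9,10]=6  [8,9,10]=3
  size 4 → [6,8,9,10]=12  [7,8,9,10]=3
  size 5 → [6,7,8,9,10]=15
  size 6 → [5,6,7,8,9,10]=15
  size 7 → [4,5,6,7,8,9,10]=15
  size 8 → [1,4,5,6,7,8,9,10]=15  [2,4,5,6,7,8,9,10]=15  [3,4,5,6,7,8,9,10]=15
  size 9 → [0,2,4,5,6,7,8,9,10]=15  [1,2,4,5,6,7,8,9,10]=30  [1,3,4,5,6,7,8,9,10]=30  [2,3,4,5,6,7,8,9,10]=30
  first=0(a) contributes 90
  first=1(f) contributes 45
  first=3(b) contributes 45
|[w]| = 180

180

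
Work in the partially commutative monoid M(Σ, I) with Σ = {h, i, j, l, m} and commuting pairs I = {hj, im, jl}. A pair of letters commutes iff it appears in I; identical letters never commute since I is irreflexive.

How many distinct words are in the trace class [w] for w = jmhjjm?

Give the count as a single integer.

3

0(j) covers ∅
1(m) covers 0:j
2(h) covers 1:m
3(j) covers 1:m
4(j) covers 3:j
5(m) covers 2:h, 4:j
floor of heap: 0:j
completions by unplaced set U, small U first (add the entries for U minus each lowest piece of U):
  |U|=1: {5}:1
  |U|=2: {2,5}:1  {4,5}:1
  |U|=3: {2,4,5}:2  {3,4,5}:1
  |U|=4: {2,3,4,5}:3
  start at 0(j): 3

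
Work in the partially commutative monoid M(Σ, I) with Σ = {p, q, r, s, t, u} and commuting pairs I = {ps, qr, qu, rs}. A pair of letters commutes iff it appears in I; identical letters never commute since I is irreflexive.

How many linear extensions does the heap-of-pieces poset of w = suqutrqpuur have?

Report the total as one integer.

piece 0:s — minimal
piece 1:u rests on {0:s}
piece 2:q rests on {0:s}
piece 3:u rests on {1:u}
piece 4:t rests on {2:q, 3:u}
piece 5:r rests on {4:t}
piece 6:q rests on {4:t}
piece 7:p rests on {5:r, 6:q}
piece 8:u rests on {7:p}
piece 9:u rests on {8:u}
piece 10:r rests on {9:u}
minimal pieces: {0:s}
ways to finish when only these pieces remain (= sum over removing one remaining piece with nothing left below it):
  1 left: {10}→1
  2 left: {9,10}→1
  3 left: {8,9,10}→1
  4 left: {7,8,9,10}→1
  5 left: {5,7,8,9,10}→1  {6,7,8,9,10}→1
  6 left: {5,6,7,8,9,10}→2
  7 left: {4,5,6,7,8,9,10}→2
  8 left: {2,4,5,6,7,8,9,10}→2  {3,4,5,6,7,8,9,10}→2
  9 left: {1,3,4,5,6,7,8,9,10}→2  {2,3,4,5,6,7,8,9,10}→4
  placing 0:s first → 6 extensions

6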